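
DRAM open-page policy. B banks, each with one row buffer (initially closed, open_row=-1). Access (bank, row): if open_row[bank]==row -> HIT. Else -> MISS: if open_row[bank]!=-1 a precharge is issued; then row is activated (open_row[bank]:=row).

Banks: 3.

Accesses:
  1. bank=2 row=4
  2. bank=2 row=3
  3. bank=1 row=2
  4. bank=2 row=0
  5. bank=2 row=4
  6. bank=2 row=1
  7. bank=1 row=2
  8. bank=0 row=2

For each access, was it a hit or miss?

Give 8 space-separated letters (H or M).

Acc 1: bank2 row4 -> MISS (open row4); precharges=0
Acc 2: bank2 row3 -> MISS (open row3); precharges=1
Acc 3: bank1 row2 -> MISS (open row2); precharges=1
Acc 4: bank2 row0 -> MISS (open row0); precharges=2
Acc 5: bank2 row4 -> MISS (open row4); precharges=3
Acc 6: bank2 row1 -> MISS (open row1); precharges=4
Acc 7: bank1 row2 -> HIT
Acc 8: bank0 row2 -> MISS (open row2); precharges=4

Answer: M M M M M M H M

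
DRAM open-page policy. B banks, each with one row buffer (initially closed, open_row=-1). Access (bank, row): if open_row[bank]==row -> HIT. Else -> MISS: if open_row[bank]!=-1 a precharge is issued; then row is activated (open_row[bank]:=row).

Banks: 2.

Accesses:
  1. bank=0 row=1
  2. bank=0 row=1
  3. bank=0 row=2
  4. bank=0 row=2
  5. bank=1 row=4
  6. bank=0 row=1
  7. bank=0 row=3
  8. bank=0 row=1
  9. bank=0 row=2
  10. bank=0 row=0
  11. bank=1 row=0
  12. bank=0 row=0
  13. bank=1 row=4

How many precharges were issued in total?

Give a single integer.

Answer: 8

Derivation:
Acc 1: bank0 row1 -> MISS (open row1); precharges=0
Acc 2: bank0 row1 -> HIT
Acc 3: bank0 row2 -> MISS (open row2); precharges=1
Acc 4: bank0 row2 -> HIT
Acc 5: bank1 row4 -> MISS (open row4); precharges=1
Acc 6: bank0 row1 -> MISS (open row1); precharges=2
Acc 7: bank0 row3 -> MISS (open row3); precharges=3
Acc 8: bank0 row1 -> MISS (open row1); precharges=4
Acc 9: bank0 row2 -> MISS (open row2); precharges=5
Acc 10: bank0 row0 -> MISS (open row0); precharges=6
Acc 11: bank1 row0 -> MISS (open row0); precharges=7
Acc 12: bank0 row0 -> HIT
Acc 13: bank1 row4 -> MISS (open row4); precharges=8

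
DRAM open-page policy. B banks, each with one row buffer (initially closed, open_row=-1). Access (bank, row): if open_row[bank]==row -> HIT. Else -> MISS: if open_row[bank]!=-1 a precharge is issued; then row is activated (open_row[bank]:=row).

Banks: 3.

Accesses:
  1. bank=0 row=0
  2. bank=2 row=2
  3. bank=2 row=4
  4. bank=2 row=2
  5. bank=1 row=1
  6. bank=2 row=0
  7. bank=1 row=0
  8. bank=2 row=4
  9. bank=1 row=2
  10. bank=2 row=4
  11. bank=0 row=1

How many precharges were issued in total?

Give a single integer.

Answer: 7

Derivation:
Acc 1: bank0 row0 -> MISS (open row0); precharges=0
Acc 2: bank2 row2 -> MISS (open row2); precharges=0
Acc 3: bank2 row4 -> MISS (open row4); precharges=1
Acc 4: bank2 row2 -> MISS (open row2); precharges=2
Acc 5: bank1 row1 -> MISS (open row1); precharges=2
Acc 6: bank2 row0 -> MISS (open row0); precharges=3
Acc 7: bank1 row0 -> MISS (open row0); precharges=4
Acc 8: bank2 row4 -> MISS (open row4); precharges=5
Acc 9: bank1 row2 -> MISS (open row2); precharges=6
Acc 10: bank2 row4 -> HIT
Acc 11: bank0 row1 -> MISS (open row1); precharges=7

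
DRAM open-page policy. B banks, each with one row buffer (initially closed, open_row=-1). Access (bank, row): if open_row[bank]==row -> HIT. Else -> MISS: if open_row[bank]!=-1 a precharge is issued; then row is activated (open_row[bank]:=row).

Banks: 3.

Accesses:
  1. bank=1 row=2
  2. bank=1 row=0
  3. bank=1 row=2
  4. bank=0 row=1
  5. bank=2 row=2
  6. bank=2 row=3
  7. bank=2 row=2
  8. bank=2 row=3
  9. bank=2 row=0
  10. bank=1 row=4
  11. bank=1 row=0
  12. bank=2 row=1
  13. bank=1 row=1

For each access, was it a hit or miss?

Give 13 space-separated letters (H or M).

Acc 1: bank1 row2 -> MISS (open row2); precharges=0
Acc 2: bank1 row0 -> MISS (open row0); precharges=1
Acc 3: bank1 row2 -> MISS (open row2); precharges=2
Acc 4: bank0 row1 -> MISS (open row1); precharges=2
Acc 5: bank2 row2 -> MISS (open row2); precharges=2
Acc 6: bank2 row3 -> MISS (open row3); precharges=3
Acc 7: bank2 row2 -> MISS (open row2); precharges=4
Acc 8: bank2 row3 -> MISS (open row3); precharges=5
Acc 9: bank2 row0 -> MISS (open row0); precharges=6
Acc 10: bank1 row4 -> MISS (open row4); precharges=7
Acc 11: bank1 row0 -> MISS (open row0); precharges=8
Acc 12: bank2 row1 -> MISS (open row1); precharges=9
Acc 13: bank1 row1 -> MISS (open row1); precharges=10

Answer: M M M M M M M M M M M M M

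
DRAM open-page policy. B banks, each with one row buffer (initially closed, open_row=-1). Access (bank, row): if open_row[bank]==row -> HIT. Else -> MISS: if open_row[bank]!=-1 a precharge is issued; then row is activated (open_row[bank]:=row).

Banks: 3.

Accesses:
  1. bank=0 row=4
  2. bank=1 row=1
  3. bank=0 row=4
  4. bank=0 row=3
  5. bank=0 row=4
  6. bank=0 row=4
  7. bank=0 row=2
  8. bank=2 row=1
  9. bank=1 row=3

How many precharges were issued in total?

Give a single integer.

Answer: 4

Derivation:
Acc 1: bank0 row4 -> MISS (open row4); precharges=0
Acc 2: bank1 row1 -> MISS (open row1); precharges=0
Acc 3: bank0 row4 -> HIT
Acc 4: bank0 row3 -> MISS (open row3); precharges=1
Acc 5: bank0 row4 -> MISS (open row4); precharges=2
Acc 6: bank0 row4 -> HIT
Acc 7: bank0 row2 -> MISS (open row2); precharges=3
Acc 8: bank2 row1 -> MISS (open row1); precharges=3
Acc 9: bank1 row3 -> MISS (open row3); precharges=4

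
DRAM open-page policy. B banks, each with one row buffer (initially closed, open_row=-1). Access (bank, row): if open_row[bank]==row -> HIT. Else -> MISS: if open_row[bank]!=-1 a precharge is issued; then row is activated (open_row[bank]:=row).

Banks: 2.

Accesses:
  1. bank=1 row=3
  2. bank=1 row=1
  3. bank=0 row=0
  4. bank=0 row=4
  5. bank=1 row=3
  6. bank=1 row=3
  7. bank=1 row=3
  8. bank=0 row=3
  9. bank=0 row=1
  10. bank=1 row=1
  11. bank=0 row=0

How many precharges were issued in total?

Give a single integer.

Acc 1: bank1 row3 -> MISS (open row3); precharges=0
Acc 2: bank1 row1 -> MISS (open row1); precharges=1
Acc 3: bank0 row0 -> MISS (open row0); precharges=1
Acc 4: bank0 row4 -> MISS (open row4); precharges=2
Acc 5: bank1 row3 -> MISS (open row3); precharges=3
Acc 6: bank1 row3 -> HIT
Acc 7: bank1 row3 -> HIT
Acc 8: bank0 row3 -> MISS (open row3); precharges=4
Acc 9: bank0 row1 -> MISS (open row1); precharges=5
Acc 10: bank1 row1 -> MISS (open row1); precharges=6
Acc 11: bank0 row0 -> MISS (open row0); precharges=7

Answer: 7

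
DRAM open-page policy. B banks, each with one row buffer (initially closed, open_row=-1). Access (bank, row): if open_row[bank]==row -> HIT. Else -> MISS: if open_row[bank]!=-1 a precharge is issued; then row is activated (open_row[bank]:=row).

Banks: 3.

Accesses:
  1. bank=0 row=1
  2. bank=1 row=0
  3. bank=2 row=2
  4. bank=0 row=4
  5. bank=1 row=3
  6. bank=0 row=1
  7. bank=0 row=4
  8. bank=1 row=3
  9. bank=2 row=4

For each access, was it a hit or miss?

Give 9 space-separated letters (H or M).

Answer: M M M M M M M H M

Derivation:
Acc 1: bank0 row1 -> MISS (open row1); precharges=0
Acc 2: bank1 row0 -> MISS (open row0); precharges=0
Acc 3: bank2 row2 -> MISS (open row2); precharges=0
Acc 4: bank0 row4 -> MISS (open row4); precharges=1
Acc 5: bank1 row3 -> MISS (open row3); precharges=2
Acc 6: bank0 row1 -> MISS (open row1); precharges=3
Acc 7: bank0 row4 -> MISS (open row4); precharges=4
Acc 8: bank1 row3 -> HIT
Acc 9: bank2 row4 -> MISS (open row4); precharges=5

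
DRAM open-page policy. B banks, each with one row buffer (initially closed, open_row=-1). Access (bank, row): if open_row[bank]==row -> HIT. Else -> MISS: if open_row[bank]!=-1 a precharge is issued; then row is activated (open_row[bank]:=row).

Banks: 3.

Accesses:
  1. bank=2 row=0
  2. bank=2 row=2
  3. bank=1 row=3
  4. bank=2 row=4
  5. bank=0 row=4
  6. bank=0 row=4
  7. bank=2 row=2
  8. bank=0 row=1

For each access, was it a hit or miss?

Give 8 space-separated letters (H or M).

Acc 1: bank2 row0 -> MISS (open row0); precharges=0
Acc 2: bank2 row2 -> MISS (open row2); precharges=1
Acc 3: bank1 row3 -> MISS (open row3); precharges=1
Acc 4: bank2 row4 -> MISS (open row4); precharges=2
Acc 5: bank0 row4 -> MISS (open row4); precharges=2
Acc 6: bank0 row4 -> HIT
Acc 7: bank2 row2 -> MISS (open row2); precharges=3
Acc 8: bank0 row1 -> MISS (open row1); precharges=4

Answer: M M M M M H M M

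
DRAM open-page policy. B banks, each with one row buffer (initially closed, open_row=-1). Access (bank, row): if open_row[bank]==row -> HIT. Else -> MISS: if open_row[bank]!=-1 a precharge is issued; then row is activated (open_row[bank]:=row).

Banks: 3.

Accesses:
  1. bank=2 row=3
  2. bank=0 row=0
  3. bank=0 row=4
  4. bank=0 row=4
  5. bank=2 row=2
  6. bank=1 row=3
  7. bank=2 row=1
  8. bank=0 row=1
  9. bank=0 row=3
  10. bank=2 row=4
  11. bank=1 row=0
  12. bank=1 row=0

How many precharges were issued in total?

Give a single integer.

Acc 1: bank2 row3 -> MISS (open row3); precharges=0
Acc 2: bank0 row0 -> MISS (open row0); precharges=0
Acc 3: bank0 row4 -> MISS (open row4); precharges=1
Acc 4: bank0 row4 -> HIT
Acc 5: bank2 row2 -> MISS (open row2); precharges=2
Acc 6: bank1 row3 -> MISS (open row3); precharges=2
Acc 7: bank2 row1 -> MISS (open row1); precharges=3
Acc 8: bank0 row1 -> MISS (open row1); precharges=4
Acc 9: bank0 row3 -> MISS (open row3); precharges=5
Acc 10: bank2 row4 -> MISS (open row4); precharges=6
Acc 11: bank1 row0 -> MISS (open row0); precharges=7
Acc 12: bank1 row0 -> HIT

Answer: 7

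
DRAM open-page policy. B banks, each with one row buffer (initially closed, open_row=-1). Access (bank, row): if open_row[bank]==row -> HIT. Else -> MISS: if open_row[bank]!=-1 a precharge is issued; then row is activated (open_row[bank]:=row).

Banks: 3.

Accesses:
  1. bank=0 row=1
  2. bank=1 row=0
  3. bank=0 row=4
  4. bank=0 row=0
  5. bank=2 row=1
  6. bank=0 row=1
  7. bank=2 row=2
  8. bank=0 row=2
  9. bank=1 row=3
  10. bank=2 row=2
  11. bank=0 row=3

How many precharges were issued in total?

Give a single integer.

Answer: 7

Derivation:
Acc 1: bank0 row1 -> MISS (open row1); precharges=0
Acc 2: bank1 row0 -> MISS (open row0); precharges=0
Acc 3: bank0 row4 -> MISS (open row4); precharges=1
Acc 4: bank0 row0 -> MISS (open row0); precharges=2
Acc 5: bank2 row1 -> MISS (open row1); precharges=2
Acc 6: bank0 row1 -> MISS (open row1); precharges=3
Acc 7: bank2 row2 -> MISS (open row2); precharges=4
Acc 8: bank0 row2 -> MISS (open row2); precharges=5
Acc 9: bank1 row3 -> MISS (open row3); precharges=6
Acc 10: bank2 row2 -> HIT
Acc 11: bank0 row3 -> MISS (open row3); precharges=7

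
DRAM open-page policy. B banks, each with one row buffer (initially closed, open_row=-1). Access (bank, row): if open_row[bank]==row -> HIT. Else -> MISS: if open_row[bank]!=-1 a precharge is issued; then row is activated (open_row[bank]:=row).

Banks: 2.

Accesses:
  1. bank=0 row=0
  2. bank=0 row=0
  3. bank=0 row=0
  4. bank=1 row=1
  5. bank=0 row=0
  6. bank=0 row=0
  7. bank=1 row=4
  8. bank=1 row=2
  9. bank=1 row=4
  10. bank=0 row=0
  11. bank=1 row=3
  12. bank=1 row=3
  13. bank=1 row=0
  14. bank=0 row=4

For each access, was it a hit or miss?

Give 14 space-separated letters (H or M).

Acc 1: bank0 row0 -> MISS (open row0); precharges=0
Acc 2: bank0 row0 -> HIT
Acc 3: bank0 row0 -> HIT
Acc 4: bank1 row1 -> MISS (open row1); precharges=0
Acc 5: bank0 row0 -> HIT
Acc 6: bank0 row0 -> HIT
Acc 7: bank1 row4 -> MISS (open row4); precharges=1
Acc 8: bank1 row2 -> MISS (open row2); precharges=2
Acc 9: bank1 row4 -> MISS (open row4); precharges=3
Acc 10: bank0 row0 -> HIT
Acc 11: bank1 row3 -> MISS (open row3); precharges=4
Acc 12: bank1 row3 -> HIT
Acc 13: bank1 row0 -> MISS (open row0); precharges=5
Acc 14: bank0 row4 -> MISS (open row4); precharges=6

Answer: M H H M H H M M M H M H M M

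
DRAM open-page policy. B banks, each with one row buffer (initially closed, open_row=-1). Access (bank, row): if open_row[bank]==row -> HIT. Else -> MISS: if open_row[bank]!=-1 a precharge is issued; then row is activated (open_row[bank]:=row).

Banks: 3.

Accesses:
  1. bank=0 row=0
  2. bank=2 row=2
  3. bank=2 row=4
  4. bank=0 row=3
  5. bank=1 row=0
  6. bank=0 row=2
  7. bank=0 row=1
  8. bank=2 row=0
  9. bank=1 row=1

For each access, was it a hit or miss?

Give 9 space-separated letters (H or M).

Acc 1: bank0 row0 -> MISS (open row0); precharges=0
Acc 2: bank2 row2 -> MISS (open row2); precharges=0
Acc 3: bank2 row4 -> MISS (open row4); precharges=1
Acc 4: bank0 row3 -> MISS (open row3); precharges=2
Acc 5: bank1 row0 -> MISS (open row0); precharges=2
Acc 6: bank0 row2 -> MISS (open row2); precharges=3
Acc 7: bank0 row1 -> MISS (open row1); precharges=4
Acc 8: bank2 row0 -> MISS (open row0); precharges=5
Acc 9: bank1 row1 -> MISS (open row1); precharges=6

Answer: M M M M M M M M M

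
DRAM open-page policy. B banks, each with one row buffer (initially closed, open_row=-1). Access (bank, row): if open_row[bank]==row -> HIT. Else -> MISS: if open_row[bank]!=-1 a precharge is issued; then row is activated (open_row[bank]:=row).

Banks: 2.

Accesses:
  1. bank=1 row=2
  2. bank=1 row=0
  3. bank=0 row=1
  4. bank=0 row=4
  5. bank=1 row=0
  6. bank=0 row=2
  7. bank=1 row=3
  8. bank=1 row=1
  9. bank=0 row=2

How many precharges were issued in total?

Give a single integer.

Answer: 5

Derivation:
Acc 1: bank1 row2 -> MISS (open row2); precharges=0
Acc 2: bank1 row0 -> MISS (open row0); precharges=1
Acc 3: bank0 row1 -> MISS (open row1); precharges=1
Acc 4: bank0 row4 -> MISS (open row4); precharges=2
Acc 5: bank1 row0 -> HIT
Acc 6: bank0 row2 -> MISS (open row2); precharges=3
Acc 7: bank1 row3 -> MISS (open row3); precharges=4
Acc 8: bank1 row1 -> MISS (open row1); precharges=5
Acc 9: bank0 row2 -> HIT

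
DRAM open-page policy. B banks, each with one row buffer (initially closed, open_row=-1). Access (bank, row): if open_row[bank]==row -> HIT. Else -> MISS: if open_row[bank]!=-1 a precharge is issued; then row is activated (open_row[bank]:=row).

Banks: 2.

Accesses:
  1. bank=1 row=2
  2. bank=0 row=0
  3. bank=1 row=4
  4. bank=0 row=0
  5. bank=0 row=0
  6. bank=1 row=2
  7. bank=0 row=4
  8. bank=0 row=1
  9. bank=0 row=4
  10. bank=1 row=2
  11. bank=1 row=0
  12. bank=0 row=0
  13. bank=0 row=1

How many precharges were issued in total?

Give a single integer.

Acc 1: bank1 row2 -> MISS (open row2); precharges=0
Acc 2: bank0 row0 -> MISS (open row0); precharges=0
Acc 3: bank1 row4 -> MISS (open row4); precharges=1
Acc 4: bank0 row0 -> HIT
Acc 5: bank0 row0 -> HIT
Acc 6: bank1 row2 -> MISS (open row2); precharges=2
Acc 7: bank0 row4 -> MISS (open row4); precharges=3
Acc 8: bank0 row1 -> MISS (open row1); precharges=4
Acc 9: bank0 row4 -> MISS (open row4); precharges=5
Acc 10: bank1 row2 -> HIT
Acc 11: bank1 row0 -> MISS (open row0); precharges=6
Acc 12: bank0 row0 -> MISS (open row0); precharges=7
Acc 13: bank0 row1 -> MISS (open row1); precharges=8

Answer: 8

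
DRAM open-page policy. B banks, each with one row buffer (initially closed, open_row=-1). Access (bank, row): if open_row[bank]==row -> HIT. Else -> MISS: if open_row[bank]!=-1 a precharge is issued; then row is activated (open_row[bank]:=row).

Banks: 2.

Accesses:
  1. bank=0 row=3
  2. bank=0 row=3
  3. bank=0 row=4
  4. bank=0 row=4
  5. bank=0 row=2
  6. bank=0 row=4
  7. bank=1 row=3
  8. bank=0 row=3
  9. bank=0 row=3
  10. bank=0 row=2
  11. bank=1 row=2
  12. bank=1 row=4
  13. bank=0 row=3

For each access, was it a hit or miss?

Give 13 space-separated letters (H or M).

Answer: M H M H M M M M H M M M M

Derivation:
Acc 1: bank0 row3 -> MISS (open row3); precharges=0
Acc 2: bank0 row3 -> HIT
Acc 3: bank0 row4 -> MISS (open row4); precharges=1
Acc 4: bank0 row4 -> HIT
Acc 5: bank0 row2 -> MISS (open row2); precharges=2
Acc 6: bank0 row4 -> MISS (open row4); precharges=3
Acc 7: bank1 row3 -> MISS (open row3); precharges=3
Acc 8: bank0 row3 -> MISS (open row3); precharges=4
Acc 9: bank0 row3 -> HIT
Acc 10: bank0 row2 -> MISS (open row2); precharges=5
Acc 11: bank1 row2 -> MISS (open row2); precharges=6
Acc 12: bank1 row4 -> MISS (open row4); precharges=7
Acc 13: bank0 row3 -> MISS (open row3); precharges=8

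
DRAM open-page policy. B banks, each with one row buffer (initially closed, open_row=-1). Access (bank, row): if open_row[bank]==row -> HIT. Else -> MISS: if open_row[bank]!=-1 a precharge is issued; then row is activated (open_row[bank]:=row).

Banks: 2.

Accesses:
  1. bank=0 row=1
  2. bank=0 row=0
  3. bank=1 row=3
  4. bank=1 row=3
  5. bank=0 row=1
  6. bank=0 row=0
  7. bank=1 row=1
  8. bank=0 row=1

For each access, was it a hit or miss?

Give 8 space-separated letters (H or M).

Acc 1: bank0 row1 -> MISS (open row1); precharges=0
Acc 2: bank0 row0 -> MISS (open row0); precharges=1
Acc 3: bank1 row3 -> MISS (open row3); precharges=1
Acc 4: bank1 row3 -> HIT
Acc 5: bank0 row1 -> MISS (open row1); precharges=2
Acc 6: bank0 row0 -> MISS (open row0); precharges=3
Acc 7: bank1 row1 -> MISS (open row1); precharges=4
Acc 8: bank0 row1 -> MISS (open row1); precharges=5

Answer: M M M H M M M M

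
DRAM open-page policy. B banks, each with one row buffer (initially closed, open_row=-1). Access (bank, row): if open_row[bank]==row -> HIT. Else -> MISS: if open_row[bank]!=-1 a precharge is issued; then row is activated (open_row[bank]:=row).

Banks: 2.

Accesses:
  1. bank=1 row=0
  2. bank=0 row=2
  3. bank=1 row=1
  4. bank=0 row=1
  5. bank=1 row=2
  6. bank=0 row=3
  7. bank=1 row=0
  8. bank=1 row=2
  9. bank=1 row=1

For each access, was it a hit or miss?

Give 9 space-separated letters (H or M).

Answer: M M M M M M M M M

Derivation:
Acc 1: bank1 row0 -> MISS (open row0); precharges=0
Acc 2: bank0 row2 -> MISS (open row2); precharges=0
Acc 3: bank1 row1 -> MISS (open row1); precharges=1
Acc 4: bank0 row1 -> MISS (open row1); precharges=2
Acc 5: bank1 row2 -> MISS (open row2); precharges=3
Acc 6: bank0 row3 -> MISS (open row3); precharges=4
Acc 7: bank1 row0 -> MISS (open row0); precharges=5
Acc 8: bank1 row2 -> MISS (open row2); precharges=6
Acc 9: bank1 row1 -> MISS (open row1); precharges=7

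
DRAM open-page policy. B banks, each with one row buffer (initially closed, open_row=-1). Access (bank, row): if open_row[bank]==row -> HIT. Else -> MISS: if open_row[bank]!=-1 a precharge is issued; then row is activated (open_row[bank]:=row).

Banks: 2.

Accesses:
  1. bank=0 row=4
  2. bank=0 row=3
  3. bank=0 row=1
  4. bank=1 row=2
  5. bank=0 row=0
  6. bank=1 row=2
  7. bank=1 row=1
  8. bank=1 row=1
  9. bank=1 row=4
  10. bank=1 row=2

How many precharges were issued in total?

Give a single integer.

Acc 1: bank0 row4 -> MISS (open row4); precharges=0
Acc 2: bank0 row3 -> MISS (open row3); precharges=1
Acc 3: bank0 row1 -> MISS (open row1); precharges=2
Acc 4: bank1 row2 -> MISS (open row2); precharges=2
Acc 5: bank0 row0 -> MISS (open row0); precharges=3
Acc 6: bank1 row2 -> HIT
Acc 7: bank1 row1 -> MISS (open row1); precharges=4
Acc 8: bank1 row1 -> HIT
Acc 9: bank1 row4 -> MISS (open row4); precharges=5
Acc 10: bank1 row2 -> MISS (open row2); precharges=6

Answer: 6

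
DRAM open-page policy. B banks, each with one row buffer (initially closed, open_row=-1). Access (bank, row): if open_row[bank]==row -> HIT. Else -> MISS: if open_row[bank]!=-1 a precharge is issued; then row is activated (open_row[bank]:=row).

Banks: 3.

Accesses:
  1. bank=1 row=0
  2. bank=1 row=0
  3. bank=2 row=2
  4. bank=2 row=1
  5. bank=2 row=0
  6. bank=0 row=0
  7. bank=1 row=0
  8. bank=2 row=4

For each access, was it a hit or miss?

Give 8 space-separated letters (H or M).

Answer: M H M M M M H M

Derivation:
Acc 1: bank1 row0 -> MISS (open row0); precharges=0
Acc 2: bank1 row0 -> HIT
Acc 3: bank2 row2 -> MISS (open row2); precharges=0
Acc 4: bank2 row1 -> MISS (open row1); precharges=1
Acc 5: bank2 row0 -> MISS (open row0); precharges=2
Acc 6: bank0 row0 -> MISS (open row0); precharges=2
Acc 7: bank1 row0 -> HIT
Acc 8: bank2 row4 -> MISS (open row4); precharges=3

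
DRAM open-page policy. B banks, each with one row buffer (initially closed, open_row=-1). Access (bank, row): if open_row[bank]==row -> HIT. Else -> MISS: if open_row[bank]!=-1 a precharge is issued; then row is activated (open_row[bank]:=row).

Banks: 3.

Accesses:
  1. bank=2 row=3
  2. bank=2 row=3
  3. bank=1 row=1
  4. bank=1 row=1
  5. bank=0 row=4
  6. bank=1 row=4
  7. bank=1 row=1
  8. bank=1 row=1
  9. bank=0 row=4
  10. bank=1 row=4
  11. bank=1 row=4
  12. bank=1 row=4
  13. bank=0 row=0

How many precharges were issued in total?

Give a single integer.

Answer: 4

Derivation:
Acc 1: bank2 row3 -> MISS (open row3); precharges=0
Acc 2: bank2 row3 -> HIT
Acc 3: bank1 row1 -> MISS (open row1); precharges=0
Acc 4: bank1 row1 -> HIT
Acc 5: bank0 row4 -> MISS (open row4); precharges=0
Acc 6: bank1 row4 -> MISS (open row4); precharges=1
Acc 7: bank1 row1 -> MISS (open row1); precharges=2
Acc 8: bank1 row1 -> HIT
Acc 9: bank0 row4 -> HIT
Acc 10: bank1 row4 -> MISS (open row4); precharges=3
Acc 11: bank1 row4 -> HIT
Acc 12: bank1 row4 -> HIT
Acc 13: bank0 row0 -> MISS (open row0); precharges=4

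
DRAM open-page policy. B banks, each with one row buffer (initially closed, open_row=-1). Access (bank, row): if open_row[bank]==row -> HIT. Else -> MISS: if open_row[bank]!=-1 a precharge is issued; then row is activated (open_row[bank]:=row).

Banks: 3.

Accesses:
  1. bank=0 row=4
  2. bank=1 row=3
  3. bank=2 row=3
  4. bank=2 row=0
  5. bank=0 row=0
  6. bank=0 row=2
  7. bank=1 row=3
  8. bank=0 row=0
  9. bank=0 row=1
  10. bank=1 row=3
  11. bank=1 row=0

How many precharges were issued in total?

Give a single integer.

Answer: 6

Derivation:
Acc 1: bank0 row4 -> MISS (open row4); precharges=0
Acc 2: bank1 row3 -> MISS (open row3); precharges=0
Acc 3: bank2 row3 -> MISS (open row3); precharges=0
Acc 4: bank2 row0 -> MISS (open row0); precharges=1
Acc 5: bank0 row0 -> MISS (open row0); precharges=2
Acc 6: bank0 row2 -> MISS (open row2); precharges=3
Acc 7: bank1 row3 -> HIT
Acc 8: bank0 row0 -> MISS (open row0); precharges=4
Acc 9: bank0 row1 -> MISS (open row1); precharges=5
Acc 10: bank1 row3 -> HIT
Acc 11: bank1 row0 -> MISS (open row0); precharges=6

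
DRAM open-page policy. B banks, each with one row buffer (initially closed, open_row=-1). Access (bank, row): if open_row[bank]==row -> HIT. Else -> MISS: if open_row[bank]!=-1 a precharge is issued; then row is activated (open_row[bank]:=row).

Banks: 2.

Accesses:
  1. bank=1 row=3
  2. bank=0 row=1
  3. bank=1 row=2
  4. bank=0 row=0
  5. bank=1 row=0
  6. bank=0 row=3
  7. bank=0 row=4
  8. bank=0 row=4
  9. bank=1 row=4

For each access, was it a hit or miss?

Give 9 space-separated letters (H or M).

Answer: M M M M M M M H M

Derivation:
Acc 1: bank1 row3 -> MISS (open row3); precharges=0
Acc 2: bank0 row1 -> MISS (open row1); precharges=0
Acc 3: bank1 row2 -> MISS (open row2); precharges=1
Acc 4: bank0 row0 -> MISS (open row0); precharges=2
Acc 5: bank1 row0 -> MISS (open row0); precharges=3
Acc 6: bank0 row3 -> MISS (open row3); precharges=4
Acc 7: bank0 row4 -> MISS (open row4); precharges=5
Acc 8: bank0 row4 -> HIT
Acc 9: bank1 row4 -> MISS (open row4); precharges=6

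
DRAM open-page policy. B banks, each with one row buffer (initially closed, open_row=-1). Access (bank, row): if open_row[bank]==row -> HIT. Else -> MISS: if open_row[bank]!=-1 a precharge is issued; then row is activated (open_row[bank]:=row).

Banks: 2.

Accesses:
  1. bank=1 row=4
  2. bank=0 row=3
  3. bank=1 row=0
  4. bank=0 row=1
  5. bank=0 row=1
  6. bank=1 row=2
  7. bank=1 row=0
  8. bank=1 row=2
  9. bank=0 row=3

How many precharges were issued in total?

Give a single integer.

Answer: 6

Derivation:
Acc 1: bank1 row4 -> MISS (open row4); precharges=0
Acc 2: bank0 row3 -> MISS (open row3); precharges=0
Acc 3: bank1 row0 -> MISS (open row0); precharges=1
Acc 4: bank0 row1 -> MISS (open row1); precharges=2
Acc 5: bank0 row1 -> HIT
Acc 6: bank1 row2 -> MISS (open row2); precharges=3
Acc 7: bank1 row0 -> MISS (open row0); precharges=4
Acc 8: bank1 row2 -> MISS (open row2); precharges=5
Acc 9: bank0 row3 -> MISS (open row3); precharges=6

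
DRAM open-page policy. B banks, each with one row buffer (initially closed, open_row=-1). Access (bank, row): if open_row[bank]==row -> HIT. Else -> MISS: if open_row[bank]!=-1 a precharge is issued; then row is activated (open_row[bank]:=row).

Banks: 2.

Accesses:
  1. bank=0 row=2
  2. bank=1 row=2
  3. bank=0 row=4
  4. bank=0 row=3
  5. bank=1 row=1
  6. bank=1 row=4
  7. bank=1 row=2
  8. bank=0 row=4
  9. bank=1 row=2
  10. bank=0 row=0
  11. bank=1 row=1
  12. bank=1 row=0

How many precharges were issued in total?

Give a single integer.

Acc 1: bank0 row2 -> MISS (open row2); precharges=0
Acc 2: bank1 row2 -> MISS (open row2); precharges=0
Acc 3: bank0 row4 -> MISS (open row4); precharges=1
Acc 4: bank0 row3 -> MISS (open row3); precharges=2
Acc 5: bank1 row1 -> MISS (open row1); precharges=3
Acc 6: bank1 row4 -> MISS (open row4); precharges=4
Acc 7: bank1 row2 -> MISS (open row2); precharges=5
Acc 8: bank0 row4 -> MISS (open row4); precharges=6
Acc 9: bank1 row2 -> HIT
Acc 10: bank0 row0 -> MISS (open row0); precharges=7
Acc 11: bank1 row1 -> MISS (open row1); precharges=8
Acc 12: bank1 row0 -> MISS (open row0); precharges=9

Answer: 9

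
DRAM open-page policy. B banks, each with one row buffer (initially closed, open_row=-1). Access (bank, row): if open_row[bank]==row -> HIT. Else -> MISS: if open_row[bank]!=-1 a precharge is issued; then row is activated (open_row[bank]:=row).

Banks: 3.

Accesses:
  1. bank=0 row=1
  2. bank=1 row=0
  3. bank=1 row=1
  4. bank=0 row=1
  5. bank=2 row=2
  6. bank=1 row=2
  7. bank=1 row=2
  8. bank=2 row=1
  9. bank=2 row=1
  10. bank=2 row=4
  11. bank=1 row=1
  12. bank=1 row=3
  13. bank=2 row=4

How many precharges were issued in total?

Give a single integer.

Acc 1: bank0 row1 -> MISS (open row1); precharges=0
Acc 2: bank1 row0 -> MISS (open row0); precharges=0
Acc 3: bank1 row1 -> MISS (open row1); precharges=1
Acc 4: bank0 row1 -> HIT
Acc 5: bank2 row2 -> MISS (open row2); precharges=1
Acc 6: bank1 row2 -> MISS (open row2); precharges=2
Acc 7: bank1 row2 -> HIT
Acc 8: bank2 row1 -> MISS (open row1); precharges=3
Acc 9: bank2 row1 -> HIT
Acc 10: bank2 row4 -> MISS (open row4); precharges=4
Acc 11: bank1 row1 -> MISS (open row1); precharges=5
Acc 12: bank1 row3 -> MISS (open row3); precharges=6
Acc 13: bank2 row4 -> HIT

Answer: 6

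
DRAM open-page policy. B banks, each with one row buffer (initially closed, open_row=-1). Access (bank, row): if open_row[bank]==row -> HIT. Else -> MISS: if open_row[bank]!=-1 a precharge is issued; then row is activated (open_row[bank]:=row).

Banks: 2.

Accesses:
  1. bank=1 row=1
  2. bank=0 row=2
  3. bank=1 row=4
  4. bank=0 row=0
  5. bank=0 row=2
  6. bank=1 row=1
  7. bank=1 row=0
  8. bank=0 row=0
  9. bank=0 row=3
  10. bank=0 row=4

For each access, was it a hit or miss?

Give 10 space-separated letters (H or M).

Acc 1: bank1 row1 -> MISS (open row1); precharges=0
Acc 2: bank0 row2 -> MISS (open row2); precharges=0
Acc 3: bank1 row4 -> MISS (open row4); precharges=1
Acc 4: bank0 row0 -> MISS (open row0); precharges=2
Acc 5: bank0 row2 -> MISS (open row2); precharges=3
Acc 6: bank1 row1 -> MISS (open row1); precharges=4
Acc 7: bank1 row0 -> MISS (open row0); precharges=5
Acc 8: bank0 row0 -> MISS (open row0); precharges=6
Acc 9: bank0 row3 -> MISS (open row3); precharges=7
Acc 10: bank0 row4 -> MISS (open row4); precharges=8

Answer: M M M M M M M M M M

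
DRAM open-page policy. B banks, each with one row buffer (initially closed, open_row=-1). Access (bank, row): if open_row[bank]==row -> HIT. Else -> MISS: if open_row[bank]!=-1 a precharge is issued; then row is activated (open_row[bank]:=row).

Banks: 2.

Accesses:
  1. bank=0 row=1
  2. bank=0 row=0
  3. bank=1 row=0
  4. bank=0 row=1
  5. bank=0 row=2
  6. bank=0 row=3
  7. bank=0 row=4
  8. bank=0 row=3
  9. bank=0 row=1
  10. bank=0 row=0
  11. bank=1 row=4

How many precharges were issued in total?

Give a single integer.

Acc 1: bank0 row1 -> MISS (open row1); precharges=0
Acc 2: bank0 row0 -> MISS (open row0); precharges=1
Acc 3: bank1 row0 -> MISS (open row0); precharges=1
Acc 4: bank0 row1 -> MISS (open row1); precharges=2
Acc 5: bank0 row2 -> MISS (open row2); precharges=3
Acc 6: bank0 row3 -> MISS (open row3); precharges=4
Acc 7: bank0 row4 -> MISS (open row4); precharges=5
Acc 8: bank0 row3 -> MISS (open row3); precharges=6
Acc 9: bank0 row1 -> MISS (open row1); precharges=7
Acc 10: bank0 row0 -> MISS (open row0); precharges=8
Acc 11: bank1 row4 -> MISS (open row4); precharges=9

Answer: 9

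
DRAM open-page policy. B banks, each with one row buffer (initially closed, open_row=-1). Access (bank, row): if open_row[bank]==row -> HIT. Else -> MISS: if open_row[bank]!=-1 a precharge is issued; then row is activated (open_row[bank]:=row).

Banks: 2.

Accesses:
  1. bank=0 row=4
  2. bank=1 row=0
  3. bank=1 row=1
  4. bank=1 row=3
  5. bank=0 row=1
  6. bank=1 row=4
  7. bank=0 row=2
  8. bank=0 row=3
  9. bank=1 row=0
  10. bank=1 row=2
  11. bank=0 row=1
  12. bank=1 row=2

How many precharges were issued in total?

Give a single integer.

Answer: 9

Derivation:
Acc 1: bank0 row4 -> MISS (open row4); precharges=0
Acc 2: bank1 row0 -> MISS (open row0); precharges=0
Acc 3: bank1 row1 -> MISS (open row1); precharges=1
Acc 4: bank1 row3 -> MISS (open row3); precharges=2
Acc 5: bank0 row1 -> MISS (open row1); precharges=3
Acc 6: bank1 row4 -> MISS (open row4); precharges=4
Acc 7: bank0 row2 -> MISS (open row2); precharges=5
Acc 8: bank0 row3 -> MISS (open row3); precharges=6
Acc 9: bank1 row0 -> MISS (open row0); precharges=7
Acc 10: bank1 row2 -> MISS (open row2); precharges=8
Acc 11: bank0 row1 -> MISS (open row1); precharges=9
Acc 12: bank1 row2 -> HIT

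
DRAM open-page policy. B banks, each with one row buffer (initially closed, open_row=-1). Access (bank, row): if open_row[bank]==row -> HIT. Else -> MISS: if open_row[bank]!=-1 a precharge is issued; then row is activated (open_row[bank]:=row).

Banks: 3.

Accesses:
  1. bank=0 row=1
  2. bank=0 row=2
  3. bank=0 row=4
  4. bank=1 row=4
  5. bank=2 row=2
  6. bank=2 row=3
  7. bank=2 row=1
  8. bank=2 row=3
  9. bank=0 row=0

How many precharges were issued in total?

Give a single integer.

Acc 1: bank0 row1 -> MISS (open row1); precharges=0
Acc 2: bank0 row2 -> MISS (open row2); precharges=1
Acc 3: bank0 row4 -> MISS (open row4); precharges=2
Acc 4: bank1 row4 -> MISS (open row4); precharges=2
Acc 5: bank2 row2 -> MISS (open row2); precharges=2
Acc 6: bank2 row3 -> MISS (open row3); precharges=3
Acc 7: bank2 row1 -> MISS (open row1); precharges=4
Acc 8: bank2 row3 -> MISS (open row3); precharges=5
Acc 9: bank0 row0 -> MISS (open row0); precharges=6

Answer: 6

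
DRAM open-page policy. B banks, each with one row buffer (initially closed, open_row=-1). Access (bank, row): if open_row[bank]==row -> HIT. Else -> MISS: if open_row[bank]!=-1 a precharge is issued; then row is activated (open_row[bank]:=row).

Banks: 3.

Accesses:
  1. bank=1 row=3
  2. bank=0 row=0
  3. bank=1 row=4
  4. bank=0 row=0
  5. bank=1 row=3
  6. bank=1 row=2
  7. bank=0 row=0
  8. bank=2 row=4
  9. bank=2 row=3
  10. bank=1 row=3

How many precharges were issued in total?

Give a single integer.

Acc 1: bank1 row3 -> MISS (open row3); precharges=0
Acc 2: bank0 row0 -> MISS (open row0); precharges=0
Acc 3: bank1 row4 -> MISS (open row4); precharges=1
Acc 4: bank0 row0 -> HIT
Acc 5: bank1 row3 -> MISS (open row3); precharges=2
Acc 6: bank1 row2 -> MISS (open row2); precharges=3
Acc 7: bank0 row0 -> HIT
Acc 8: bank2 row4 -> MISS (open row4); precharges=3
Acc 9: bank2 row3 -> MISS (open row3); precharges=4
Acc 10: bank1 row3 -> MISS (open row3); precharges=5

Answer: 5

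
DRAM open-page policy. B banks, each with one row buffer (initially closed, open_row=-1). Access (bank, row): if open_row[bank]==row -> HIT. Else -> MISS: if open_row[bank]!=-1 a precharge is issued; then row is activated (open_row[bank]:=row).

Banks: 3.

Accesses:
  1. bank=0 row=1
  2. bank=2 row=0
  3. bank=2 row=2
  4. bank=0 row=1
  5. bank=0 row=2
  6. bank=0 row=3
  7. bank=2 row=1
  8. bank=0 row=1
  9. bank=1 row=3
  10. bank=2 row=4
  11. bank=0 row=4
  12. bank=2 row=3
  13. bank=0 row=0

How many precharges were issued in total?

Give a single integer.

Acc 1: bank0 row1 -> MISS (open row1); precharges=0
Acc 2: bank2 row0 -> MISS (open row0); precharges=0
Acc 3: bank2 row2 -> MISS (open row2); precharges=1
Acc 4: bank0 row1 -> HIT
Acc 5: bank0 row2 -> MISS (open row2); precharges=2
Acc 6: bank0 row3 -> MISS (open row3); precharges=3
Acc 7: bank2 row1 -> MISS (open row1); precharges=4
Acc 8: bank0 row1 -> MISS (open row1); precharges=5
Acc 9: bank1 row3 -> MISS (open row3); precharges=5
Acc 10: bank2 row4 -> MISS (open row4); precharges=6
Acc 11: bank0 row4 -> MISS (open row4); precharges=7
Acc 12: bank2 row3 -> MISS (open row3); precharges=8
Acc 13: bank0 row0 -> MISS (open row0); precharges=9

Answer: 9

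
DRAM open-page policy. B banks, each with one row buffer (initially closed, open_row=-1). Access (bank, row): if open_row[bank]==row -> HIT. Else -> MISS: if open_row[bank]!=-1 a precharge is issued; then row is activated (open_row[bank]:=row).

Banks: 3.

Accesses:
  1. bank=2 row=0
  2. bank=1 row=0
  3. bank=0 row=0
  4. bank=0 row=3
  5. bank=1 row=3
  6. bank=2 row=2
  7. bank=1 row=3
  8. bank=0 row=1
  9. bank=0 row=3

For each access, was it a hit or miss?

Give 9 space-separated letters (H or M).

Acc 1: bank2 row0 -> MISS (open row0); precharges=0
Acc 2: bank1 row0 -> MISS (open row0); precharges=0
Acc 3: bank0 row0 -> MISS (open row0); precharges=0
Acc 4: bank0 row3 -> MISS (open row3); precharges=1
Acc 5: bank1 row3 -> MISS (open row3); precharges=2
Acc 6: bank2 row2 -> MISS (open row2); precharges=3
Acc 7: bank1 row3 -> HIT
Acc 8: bank0 row1 -> MISS (open row1); precharges=4
Acc 9: bank0 row3 -> MISS (open row3); precharges=5

Answer: M M M M M M H M M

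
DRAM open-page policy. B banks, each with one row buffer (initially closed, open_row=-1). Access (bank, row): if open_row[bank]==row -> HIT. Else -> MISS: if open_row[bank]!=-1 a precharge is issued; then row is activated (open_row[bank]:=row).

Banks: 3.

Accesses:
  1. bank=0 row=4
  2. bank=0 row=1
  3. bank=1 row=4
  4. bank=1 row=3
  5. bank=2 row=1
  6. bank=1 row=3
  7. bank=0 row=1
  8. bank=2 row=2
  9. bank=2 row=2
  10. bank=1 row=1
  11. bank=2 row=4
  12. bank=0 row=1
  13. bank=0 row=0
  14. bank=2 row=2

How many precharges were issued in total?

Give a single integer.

Acc 1: bank0 row4 -> MISS (open row4); precharges=0
Acc 2: bank0 row1 -> MISS (open row1); precharges=1
Acc 3: bank1 row4 -> MISS (open row4); precharges=1
Acc 4: bank1 row3 -> MISS (open row3); precharges=2
Acc 5: bank2 row1 -> MISS (open row1); precharges=2
Acc 6: bank1 row3 -> HIT
Acc 7: bank0 row1 -> HIT
Acc 8: bank2 row2 -> MISS (open row2); precharges=3
Acc 9: bank2 row2 -> HIT
Acc 10: bank1 row1 -> MISS (open row1); precharges=4
Acc 11: bank2 row4 -> MISS (open row4); precharges=5
Acc 12: bank0 row1 -> HIT
Acc 13: bank0 row0 -> MISS (open row0); precharges=6
Acc 14: bank2 row2 -> MISS (open row2); precharges=7

Answer: 7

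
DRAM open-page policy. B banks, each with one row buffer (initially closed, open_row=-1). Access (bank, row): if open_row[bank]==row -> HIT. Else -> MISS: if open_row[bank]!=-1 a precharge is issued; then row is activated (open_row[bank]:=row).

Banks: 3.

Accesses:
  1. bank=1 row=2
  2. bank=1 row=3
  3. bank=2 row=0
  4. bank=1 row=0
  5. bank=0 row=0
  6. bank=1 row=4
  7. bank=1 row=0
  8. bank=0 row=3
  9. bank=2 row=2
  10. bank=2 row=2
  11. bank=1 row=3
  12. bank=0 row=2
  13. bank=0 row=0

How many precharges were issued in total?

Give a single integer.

Answer: 9

Derivation:
Acc 1: bank1 row2 -> MISS (open row2); precharges=0
Acc 2: bank1 row3 -> MISS (open row3); precharges=1
Acc 3: bank2 row0 -> MISS (open row0); precharges=1
Acc 4: bank1 row0 -> MISS (open row0); precharges=2
Acc 5: bank0 row0 -> MISS (open row0); precharges=2
Acc 6: bank1 row4 -> MISS (open row4); precharges=3
Acc 7: bank1 row0 -> MISS (open row0); precharges=4
Acc 8: bank0 row3 -> MISS (open row3); precharges=5
Acc 9: bank2 row2 -> MISS (open row2); precharges=6
Acc 10: bank2 row2 -> HIT
Acc 11: bank1 row3 -> MISS (open row3); precharges=7
Acc 12: bank0 row2 -> MISS (open row2); precharges=8
Acc 13: bank0 row0 -> MISS (open row0); precharges=9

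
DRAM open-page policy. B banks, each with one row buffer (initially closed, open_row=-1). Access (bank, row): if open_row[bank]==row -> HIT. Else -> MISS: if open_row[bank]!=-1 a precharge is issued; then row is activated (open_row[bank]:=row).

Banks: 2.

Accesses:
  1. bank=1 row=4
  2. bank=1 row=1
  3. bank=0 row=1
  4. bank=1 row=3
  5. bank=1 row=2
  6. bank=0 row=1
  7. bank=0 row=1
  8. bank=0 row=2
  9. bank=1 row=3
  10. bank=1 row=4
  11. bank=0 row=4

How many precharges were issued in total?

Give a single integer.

Acc 1: bank1 row4 -> MISS (open row4); precharges=0
Acc 2: bank1 row1 -> MISS (open row1); precharges=1
Acc 3: bank0 row1 -> MISS (open row1); precharges=1
Acc 4: bank1 row3 -> MISS (open row3); precharges=2
Acc 5: bank1 row2 -> MISS (open row2); precharges=3
Acc 6: bank0 row1 -> HIT
Acc 7: bank0 row1 -> HIT
Acc 8: bank0 row2 -> MISS (open row2); precharges=4
Acc 9: bank1 row3 -> MISS (open row3); precharges=5
Acc 10: bank1 row4 -> MISS (open row4); precharges=6
Acc 11: bank0 row4 -> MISS (open row4); precharges=7

Answer: 7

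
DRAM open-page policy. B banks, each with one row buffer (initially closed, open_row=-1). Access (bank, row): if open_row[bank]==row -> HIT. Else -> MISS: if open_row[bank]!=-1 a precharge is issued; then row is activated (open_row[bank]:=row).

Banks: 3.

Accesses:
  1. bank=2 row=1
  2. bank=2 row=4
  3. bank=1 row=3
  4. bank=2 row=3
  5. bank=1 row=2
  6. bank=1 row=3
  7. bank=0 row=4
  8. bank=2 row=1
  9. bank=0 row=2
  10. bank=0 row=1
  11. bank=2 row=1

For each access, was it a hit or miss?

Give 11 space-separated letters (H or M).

Acc 1: bank2 row1 -> MISS (open row1); precharges=0
Acc 2: bank2 row4 -> MISS (open row4); precharges=1
Acc 3: bank1 row3 -> MISS (open row3); precharges=1
Acc 4: bank2 row3 -> MISS (open row3); precharges=2
Acc 5: bank1 row2 -> MISS (open row2); precharges=3
Acc 6: bank1 row3 -> MISS (open row3); precharges=4
Acc 7: bank0 row4 -> MISS (open row4); precharges=4
Acc 8: bank2 row1 -> MISS (open row1); precharges=5
Acc 9: bank0 row2 -> MISS (open row2); precharges=6
Acc 10: bank0 row1 -> MISS (open row1); precharges=7
Acc 11: bank2 row1 -> HIT

Answer: M M M M M M M M M M H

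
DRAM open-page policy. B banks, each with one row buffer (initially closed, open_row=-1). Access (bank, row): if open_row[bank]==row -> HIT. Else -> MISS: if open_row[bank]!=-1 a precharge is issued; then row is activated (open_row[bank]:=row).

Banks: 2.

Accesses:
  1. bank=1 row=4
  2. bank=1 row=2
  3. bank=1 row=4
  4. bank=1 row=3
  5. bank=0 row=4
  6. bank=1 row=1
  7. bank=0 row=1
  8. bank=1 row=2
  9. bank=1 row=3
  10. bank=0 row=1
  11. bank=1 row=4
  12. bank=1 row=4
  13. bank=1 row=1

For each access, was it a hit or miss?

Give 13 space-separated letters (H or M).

Acc 1: bank1 row4 -> MISS (open row4); precharges=0
Acc 2: bank1 row2 -> MISS (open row2); precharges=1
Acc 3: bank1 row4 -> MISS (open row4); precharges=2
Acc 4: bank1 row3 -> MISS (open row3); precharges=3
Acc 5: bank0 row4 -> MISS (open row4); precharges=3
Acc 6: bank1 row1 -> MISS (open row1); precharges=4
Acc 7: bank0 row1 -> MISS (open row1); precharges=5
Acc 8: bank1 row2 -> MISS (open row2); precharges=6
Acc 9: bank1 row3 -> MISS (open row3); precharges=7
Acc 10: bank0 row1 -> HIT
Acc 11: bank1 row4 -> MISS (open row4); precharges=8
Acc 12: bank1 row4 -> HIT
Acc 13: bank1 row1 -> MISS (open row1); precharges=9

Answer: M M M M M M M M M H M H M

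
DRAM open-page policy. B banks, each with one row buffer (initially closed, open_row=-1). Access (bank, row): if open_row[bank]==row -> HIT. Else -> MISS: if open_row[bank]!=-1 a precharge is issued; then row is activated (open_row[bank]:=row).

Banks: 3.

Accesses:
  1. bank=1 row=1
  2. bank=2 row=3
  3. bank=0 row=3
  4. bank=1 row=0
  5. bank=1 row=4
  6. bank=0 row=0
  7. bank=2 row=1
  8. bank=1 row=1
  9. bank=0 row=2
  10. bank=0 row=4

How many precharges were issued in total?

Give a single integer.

Acc 1: bank1 row1 -> MISS (open row1); precharges=0
Acc 2: bank2 row3 -> MISS (open row3); precharges=0
Acc 3: bank0 row3 -> MISS (open row3); precharges=0
Acc 4: bank1 row0 -> MISS (open row0); precharges=1
Acc 5: bank1 row4 -> MISS (open row4); precharges=2
Acc 6: bank0 row0 -> MISS (open row0); precharges=3
Acc 7: bank2 row1 -> MISS (open row1); precharges=4
Acc 8: bank1 row1 -> MISS (open row1); precharges=5
Acc 9: bank0 row2 -> MISS (open row2); precharges=6
Acc 10: bank0 row4 -> MISS (open row4); precharges=7

Answer: 7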